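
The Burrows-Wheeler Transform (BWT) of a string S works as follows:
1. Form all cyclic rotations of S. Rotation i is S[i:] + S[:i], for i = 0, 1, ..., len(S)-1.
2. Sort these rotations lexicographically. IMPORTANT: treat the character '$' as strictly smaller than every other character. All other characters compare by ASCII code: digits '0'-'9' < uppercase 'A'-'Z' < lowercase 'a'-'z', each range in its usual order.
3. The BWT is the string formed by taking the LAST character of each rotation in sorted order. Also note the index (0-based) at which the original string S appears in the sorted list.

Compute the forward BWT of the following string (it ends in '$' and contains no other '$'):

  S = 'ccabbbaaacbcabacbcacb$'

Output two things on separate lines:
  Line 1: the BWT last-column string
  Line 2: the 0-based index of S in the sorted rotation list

All 22 rotations (rotation i = S[i:]+S[:i]):
  rot[0] = ccabbbaaacbcabacbcacb$
  rot[1] = cabbbaaacbcabacbcacb$c
  rot[2] = abbbaaacbcabacbcacb$cc
  rot[3] = bbbaaacbcabacbcacb$cca
  rot[4] = bbaaacbcabacbcacb$ccab
  rot[5] = baaacbcabacbcacb$ccabb
  rot[6] = aaacbcabacbcacb$ccabbb
  rot[7] = aacbcabacbcacb$ccabbba
  rot[8] = acbcabacbcacb$ccabbbaa
  rot[9] = cbcabacbcacb$ccabbbaaa
  rot[10] = bcabacbcacb$ccabbbaaac
  rot[11] = cabacbcacb$ccabbbaaacb
  rot[12] = abacbcacb$ccabbbaaacbc
  rot[13] = bacbcacb$ccabbbaaacbca
  rot[14] = acbcacb$ccabbbaaacbcab
  rot[15] = cbcacb$ccabbbaaacbcaba
  rot[16] = bcacb$ccabbbaaacbcabac
  rot[17] = cacb$ccabbbaaacbcabacb
  rot[18] = acb$ccabbbaaacbcabacbc
  rot[19] = cb$ccabbbaaacbcabacbca
  rot[20] = b$ccabbbaaacbcabacbcac
  rot[21] = $ccabbbaaacbcabacbcacb
Sorted (with $ < everything):
  sorted[0] = $ccabbbaaacbcabacbcacb  (last char: 'b')
  sorted[1] = aaacbcabacbcacb$ccabbb  (last char: 'b')
  sorted[2] = aacbcabacbcacb$ccabbba  (last char: 'a')
  sorted[3] = abacbcacb$ccabbbaaacbc  (last char: 'c')
  sorted[4] = abbbaaacbcabacbcacb$cc  (last char: 'c')
  sorted[5] = acb$ccabbbaaacbcabacbc  (last char: 'c')
  sorted[6] = acbcabacbcacb$ccabbbaa  (last char: 'a')
  sorted[7] = acbcacb$ccabbbaaacbcab  (last char: 'b')
  sorted[8] = b$ccabbbaaacbcabacbcac  (last char: 'c')
  sorted[9] = baaacbcabacbcacb$ccabb  (last char: 'b')
  sorted[10] = bacbcacb$ccabbbaaacbca  (last char: 'a')
  sorted[11] = bbaaacbcabacbcacb$ccab  (last char: 'b')
  sorted[12] = bbbaaacbcabacbcacb$cca  (last char: 'a')
  sorted[13] = bcabacbcacb$ccabbbaaac  (last char: 'c')
  sorted[14] = bcacb$ccabbbaaacbcabac  (last char: 'c')
  sorted[15] = cabacbcacb$ccabbbaaacb  (last char: 'b')
  sorted[16] = cabbbaaacbcabacbcacb$c  (last char: 'c')
  sorted[17] = cacb$ccabbbaaacbcabacb  (last char: 'b')
  sorted[18] = cb$ccabbbaaacbcabacbca  (last char: 'a')
  sorted[19] = cbcabacbcacb$ccabbbaaa  (last char: 'a')
  sorted[20] = cbcacb$ccabbbaaacbcaba  (last char: 'a')
  sorted[21] = ccabbbaaacbcabacbcacb$  (last char: '$')
Last column: bbacccabcbabaccbcbaaa$
Original string S is at sorted index 21

Answer: bbacccabcbabaccbcbaaa$
21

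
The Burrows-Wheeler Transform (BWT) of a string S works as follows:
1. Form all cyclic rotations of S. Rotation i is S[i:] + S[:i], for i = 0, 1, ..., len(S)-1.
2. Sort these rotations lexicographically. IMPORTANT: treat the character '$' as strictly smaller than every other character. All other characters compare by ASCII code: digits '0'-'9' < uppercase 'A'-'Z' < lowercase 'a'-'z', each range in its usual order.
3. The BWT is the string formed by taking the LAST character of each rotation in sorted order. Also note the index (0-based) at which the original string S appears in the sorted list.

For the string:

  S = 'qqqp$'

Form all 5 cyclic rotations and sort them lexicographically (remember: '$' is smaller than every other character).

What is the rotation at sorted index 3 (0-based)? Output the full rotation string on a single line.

All 5 rotations (rotation i = S[i:]+S[:i]):
  rot[0] = qqqp$
  rot[1] = qqp$q
  rot[2] = qp$qq
  rot[3] = p$qqq
  rot[4] = $qqqp
Sorted (with $ < everything):
  sorted[0] = $qqqp
  sorted[1] = p$qqq
  sorted[2] = qp$qq
  sorted[3] = qqp$q
  sorted[4] = qqqp$
sorted[3] = qqp$q

Answer: qqp$q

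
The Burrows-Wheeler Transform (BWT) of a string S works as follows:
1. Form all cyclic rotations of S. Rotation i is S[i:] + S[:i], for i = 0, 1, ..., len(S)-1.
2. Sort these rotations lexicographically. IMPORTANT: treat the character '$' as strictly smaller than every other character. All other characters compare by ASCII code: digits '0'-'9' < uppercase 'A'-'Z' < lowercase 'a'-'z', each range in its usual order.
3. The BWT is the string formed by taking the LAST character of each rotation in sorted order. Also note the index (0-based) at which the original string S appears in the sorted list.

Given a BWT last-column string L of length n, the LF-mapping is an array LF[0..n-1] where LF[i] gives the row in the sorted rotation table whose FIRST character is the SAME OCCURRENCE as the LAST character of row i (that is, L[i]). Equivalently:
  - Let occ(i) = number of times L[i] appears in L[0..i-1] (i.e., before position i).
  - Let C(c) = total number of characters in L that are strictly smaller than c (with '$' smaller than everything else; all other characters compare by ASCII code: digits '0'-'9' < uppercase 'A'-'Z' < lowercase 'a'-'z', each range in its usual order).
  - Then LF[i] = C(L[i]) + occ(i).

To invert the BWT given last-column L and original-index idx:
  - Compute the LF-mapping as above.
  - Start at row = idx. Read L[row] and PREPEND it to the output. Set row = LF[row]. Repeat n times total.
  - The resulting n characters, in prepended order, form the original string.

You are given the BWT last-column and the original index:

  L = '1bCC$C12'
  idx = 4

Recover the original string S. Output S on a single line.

Answer: C1CC2b1$

Derivation:
LF mapping: 1 7 4 5 0 6 2 3
Walk LF starting at row 4, prepending L[row]:
  step 1: row=4, L[4]='$', prepend. Next row=LF[4]=0
  step 2: row=0, L[0]='1', prepend. Next row=LF[0]=1
  step 3: row=1, L[1]='b', prepend. Next row=LF[1]=7
  step 4: row=7, L[7]='2', prepend. Next row=LF[7]=3
  step 5: row=3, L[3]='C', prepend. Next row=LF[3]=5
  step 6: row=5, L[5]='C', prepend. Next row=LF[5]=6
  step 7: row=6, L[6]='1', prepend. Next row=LF[6]=2
  step 8: row=2, L[2]='C', prepend. Next row=LF[2]=4
Reversed output: C1CC2b1$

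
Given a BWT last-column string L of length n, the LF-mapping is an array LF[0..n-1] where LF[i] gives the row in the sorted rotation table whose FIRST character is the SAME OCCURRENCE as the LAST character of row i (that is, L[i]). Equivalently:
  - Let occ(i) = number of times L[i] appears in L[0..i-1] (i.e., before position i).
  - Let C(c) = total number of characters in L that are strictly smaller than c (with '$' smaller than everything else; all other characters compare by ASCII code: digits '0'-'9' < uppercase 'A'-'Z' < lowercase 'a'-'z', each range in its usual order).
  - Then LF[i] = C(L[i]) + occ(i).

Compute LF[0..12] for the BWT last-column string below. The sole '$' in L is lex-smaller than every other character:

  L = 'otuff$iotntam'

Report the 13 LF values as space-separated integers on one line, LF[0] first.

Char counts: '$':1, 'a':1, 'f':2, 'i':1, 'm':1, 'n':1, 'o':2, 't':3, 'u':1
C (first-col start): C('$')=0, C('a')=1, C('f')=2, C('i')=4, C('m')=5, C('n')=6, C('o')=7, C('t')=9, C('u')=12
L[0]='o': occ=0, LF[0]=C('o')+0=7+0=7
L[1]='t': occ=0, LF[1]=C('t')+0=9+0=9
L[2]='u': occ=0, LF[2]=C('u')+0=12+0=12
L[3]='f': occ=0, LF[3]=C('f')+0=2+0=2
L[4]='f': occ=1, LF[4]=C('f')+1=2+1=3
L[5]='$': occ=0, LF[5]=C('$')+0=0+0=0
L[6]='i': occ=0, LF[6]=C('i')+0=4+0=4
L[7]='o': occ=1, LF[7]=C('o')+1=7+1=8
L[8]='t': occ=1, LF[8]=C('t')+1=9+1=10
L[9]='n': occ=0, LF[9]=C('n')+0=6+0=6
L[10]='t': occ=2, LF[10]=C('t')+2=9+2=11
L[11]='a': occ=0, LF[11]=C('a')+0=1+0=1
L[12]='m': occ=0, LF[12]=C('m')+0=5+0=5

Answer: 7 9 12 2 3 0 4 8 10 6 11 1 5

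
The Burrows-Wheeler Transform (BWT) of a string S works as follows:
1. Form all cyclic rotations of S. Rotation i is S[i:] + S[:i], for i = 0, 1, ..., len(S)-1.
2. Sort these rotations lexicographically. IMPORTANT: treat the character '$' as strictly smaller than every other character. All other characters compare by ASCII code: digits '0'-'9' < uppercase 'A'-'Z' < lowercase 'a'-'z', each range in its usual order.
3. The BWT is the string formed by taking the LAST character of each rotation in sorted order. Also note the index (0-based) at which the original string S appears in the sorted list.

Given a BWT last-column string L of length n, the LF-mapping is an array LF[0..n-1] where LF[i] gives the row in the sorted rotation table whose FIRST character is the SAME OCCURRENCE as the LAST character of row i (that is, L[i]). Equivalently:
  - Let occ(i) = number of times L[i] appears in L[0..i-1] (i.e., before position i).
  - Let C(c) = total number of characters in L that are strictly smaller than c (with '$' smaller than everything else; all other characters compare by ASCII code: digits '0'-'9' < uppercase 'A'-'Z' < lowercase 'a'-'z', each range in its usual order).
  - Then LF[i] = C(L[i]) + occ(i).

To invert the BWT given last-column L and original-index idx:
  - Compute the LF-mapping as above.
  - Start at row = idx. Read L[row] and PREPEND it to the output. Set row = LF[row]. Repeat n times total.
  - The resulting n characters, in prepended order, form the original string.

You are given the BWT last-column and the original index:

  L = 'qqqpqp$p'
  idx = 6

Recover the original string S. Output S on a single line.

LF mapping: 4 5 6 1 7 2 0 3
Walk LF starting at row 6, prepending L[row]:
  step 1: row=6, L[6]='$', prepend. Next row=LF[6]=0
  step 2: row=0, L[0]='q', prepend. Next row=LF[0]=4
  step 3: row=4, L[4]='q', prepend. Next row=LF[4]=7
  step 4: row=7, L[7]='p', prepend. Next row=LF[7]=3
  step 5: row=3, L[3]='p', prepend. Next row=LF[3]=1
  step 6: row=1, L[1]='q', prepend. Next row=LF[1]=5
  step 7: row=5, L[5]='p', prepend. Next row=LF[5]=2
  step 8: row=2, L[2]='q', prepend. Next row=LF[2]=6
Reversed output: qpqppqq$

Answer: qpqppqq$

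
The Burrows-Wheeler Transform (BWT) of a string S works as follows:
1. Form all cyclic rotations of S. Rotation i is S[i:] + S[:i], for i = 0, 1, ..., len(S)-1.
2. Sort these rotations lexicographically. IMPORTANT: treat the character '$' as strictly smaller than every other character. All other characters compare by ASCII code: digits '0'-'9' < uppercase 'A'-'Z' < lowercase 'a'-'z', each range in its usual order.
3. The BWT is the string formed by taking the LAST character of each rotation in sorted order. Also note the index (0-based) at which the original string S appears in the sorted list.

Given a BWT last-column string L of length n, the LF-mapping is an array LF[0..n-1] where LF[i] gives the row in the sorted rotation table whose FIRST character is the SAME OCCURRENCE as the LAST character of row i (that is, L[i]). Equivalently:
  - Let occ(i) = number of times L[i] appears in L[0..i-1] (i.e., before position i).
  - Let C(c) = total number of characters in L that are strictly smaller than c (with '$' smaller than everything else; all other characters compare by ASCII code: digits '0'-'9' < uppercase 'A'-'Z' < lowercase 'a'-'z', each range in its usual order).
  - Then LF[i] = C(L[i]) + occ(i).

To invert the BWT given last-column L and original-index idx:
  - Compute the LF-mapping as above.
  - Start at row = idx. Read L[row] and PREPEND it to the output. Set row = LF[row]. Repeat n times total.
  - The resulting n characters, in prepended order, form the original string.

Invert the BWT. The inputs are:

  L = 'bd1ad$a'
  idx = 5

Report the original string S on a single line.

Answer: d1aadb$

Derivation:
LF mapping: 4 5 1 2 6 0 3
Walk LF starting at row 5, prepending L[row]:
  step 1: row=5, L[5]='$', prepend. Next row=LF[5]=0
  step 2: row=0, L[0]='b', prepend. Next row=LF[0]=4
  step 3: row=4, L[4]='d', prepend. Next row=LF[4]=6
  step 4: row=6, L[6]='a', prepend. Next row=LF[6]=3
  step 5: row=3, L[3]='a', prepend. Next row=LF[3]=2
  step 6: row=2, L[2]='1', prepend. Next row=LF[2]=1
  step 7: row=1, L[1]='d', prepend. Next row=LF[1]=5
Reversed output: d1aadb$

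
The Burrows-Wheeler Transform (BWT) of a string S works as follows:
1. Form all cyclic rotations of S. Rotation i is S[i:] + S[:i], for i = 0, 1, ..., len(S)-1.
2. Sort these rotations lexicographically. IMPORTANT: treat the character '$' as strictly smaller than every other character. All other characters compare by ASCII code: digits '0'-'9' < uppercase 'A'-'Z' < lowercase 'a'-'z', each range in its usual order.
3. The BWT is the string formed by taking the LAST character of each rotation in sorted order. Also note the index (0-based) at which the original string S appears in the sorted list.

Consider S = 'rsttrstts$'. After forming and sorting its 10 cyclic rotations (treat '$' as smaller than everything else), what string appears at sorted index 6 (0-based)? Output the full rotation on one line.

Answer: trstts$rst

Derivation:
All 10 rotations (rotation i = S[i:]+S[:i]):
  rot[0] = rsttrstts$
  rot[1] = sttrstts$r
  rot[2] = ttrstts$rs
  rot[3] = trstts$rst
  rot[4] = rstts$rstt
  rot[5] = stts$rsttr
  rot[6] = tts$rsttrs
  rot[7] = ts$rsttrst
  rot[8] = s$rsttrstt
  rot[9] = $rsttrstts
Sorted (with $ < everything):
  sorted[0] = $rsttrstts
  sorted[1] = rsttrstts$
  sorted[2] = rstts$rstt
  sorted[3] = s$rsttrstt
  sorted[4] = sttrstts$r
  sorted[5] = stts$rsttr
  sorted[6] = trstts$rst
  sorted[7] = ts$rsttrst
  sorted[8] = ttrstts$rs
  sorted[9] = tts$rsttrs
sorted[6] = trstts$rst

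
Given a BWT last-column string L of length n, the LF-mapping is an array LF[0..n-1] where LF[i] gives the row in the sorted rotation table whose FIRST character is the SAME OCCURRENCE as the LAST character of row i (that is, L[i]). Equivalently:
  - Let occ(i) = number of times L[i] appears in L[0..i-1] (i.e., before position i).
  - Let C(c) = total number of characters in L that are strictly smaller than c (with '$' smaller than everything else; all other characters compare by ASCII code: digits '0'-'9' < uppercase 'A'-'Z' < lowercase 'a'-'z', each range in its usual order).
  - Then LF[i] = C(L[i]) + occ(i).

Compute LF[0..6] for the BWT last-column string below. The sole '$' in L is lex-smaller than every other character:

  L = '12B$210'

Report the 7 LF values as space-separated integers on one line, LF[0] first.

Answer: 2 4 6 0 5 3 1

Derivation:
Char counts: '$':1, '0':1, '1':2, '2':2, 'B':1
C (first-col start): C('$')=0, C('0')=1, C('1')=2, C('2')=4, C('B')=6
L[0]='1': occ=0, LF[0]=C('1')+0=2+0=2
L[1]='2': occ=0, LF[1]=C('2')+0=4+0=4
L[2]='B': occ=0, LF[2]=C('B')+0=6+0=6
L[3]='$': occ=0, LF[3]=C('$')+0=0+0=0
L[4]='2': occ=1, LF[4]=C('2')+1=4+1=5
L[5]='1': occ=1, LF[5]=C('1')+1=2+1=3
L[6]='0': occ=0, LF[6]=C('0')+0=1+0=1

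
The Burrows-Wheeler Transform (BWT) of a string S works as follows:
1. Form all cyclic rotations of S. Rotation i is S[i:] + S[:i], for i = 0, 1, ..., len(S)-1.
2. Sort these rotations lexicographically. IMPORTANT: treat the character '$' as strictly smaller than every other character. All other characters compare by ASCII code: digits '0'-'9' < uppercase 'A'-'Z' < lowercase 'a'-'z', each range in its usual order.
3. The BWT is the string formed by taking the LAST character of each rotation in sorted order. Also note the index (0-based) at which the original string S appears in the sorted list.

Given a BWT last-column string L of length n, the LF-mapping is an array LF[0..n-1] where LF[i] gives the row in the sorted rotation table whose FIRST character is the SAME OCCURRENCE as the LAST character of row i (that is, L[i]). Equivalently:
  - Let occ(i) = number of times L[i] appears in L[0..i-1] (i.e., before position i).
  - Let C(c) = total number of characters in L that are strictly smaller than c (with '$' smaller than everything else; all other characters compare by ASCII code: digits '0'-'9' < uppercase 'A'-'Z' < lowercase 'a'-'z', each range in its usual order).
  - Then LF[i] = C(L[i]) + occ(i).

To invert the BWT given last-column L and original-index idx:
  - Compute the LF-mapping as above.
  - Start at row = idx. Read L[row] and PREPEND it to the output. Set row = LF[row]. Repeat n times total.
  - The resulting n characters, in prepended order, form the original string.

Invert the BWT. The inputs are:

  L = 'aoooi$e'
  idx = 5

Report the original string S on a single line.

Answer: oeoioa$

Derivation:
LF mapping: 1 4 5 6 3 0 2
Walk LF starting at row 5, prepending L[row]:
  step 1: row=5, L[5]='$', prepend. Next row=LF[5]=0
  step 2: row=0, L[0]='a', prepend. Next row=LF[0]=1
  step 3: row=1, L[1]='o', prepend. Next row=LF[1]=4
  step 4: row=4, L[4]='i', prepend. Next row=LF[4]=3
  step 5: row=3, L[3]='o', prepend. Next row=LF[3]=6
  step 6: row=6, L[6]='e', prepend. Next row=LF[6]=2
  step 7: row=2, L[2]='o', prepend. Next row=LF[2]=5
Reversed output: oeoioa$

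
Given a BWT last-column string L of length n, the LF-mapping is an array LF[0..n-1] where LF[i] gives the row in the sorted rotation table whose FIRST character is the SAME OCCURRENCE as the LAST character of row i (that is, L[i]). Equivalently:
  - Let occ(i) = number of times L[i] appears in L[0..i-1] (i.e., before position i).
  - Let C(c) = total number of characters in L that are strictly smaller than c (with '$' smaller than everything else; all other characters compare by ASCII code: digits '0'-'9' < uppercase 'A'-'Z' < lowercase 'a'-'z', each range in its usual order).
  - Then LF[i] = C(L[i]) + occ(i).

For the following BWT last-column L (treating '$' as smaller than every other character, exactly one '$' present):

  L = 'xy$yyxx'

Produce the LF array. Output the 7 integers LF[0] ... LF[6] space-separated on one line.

Answer: 1 4 0 5 6 2 3

Derivation:
Char counts: '$':1, 'x':3, 'y':3
C (first-col start): C('$')=0, C('x')=1, C('y')=4
L[0]='x': occ=0, LF[0]=C('x')+0=1+0=1
L[1]='y': occ=0, LF[1]=C('y')+0=4+0=4
L[2]='$': occ=0, LF[2]=C('$')+0=0+0=0
L[3]='y': occ=1, LF[3]=C('y')+1=4+1=5
L[4]='y': occ=2, LF[4]=C('y')+2=4+2=6
L[5]='x': occ=1, LF[5]=C('x')+1=1+1=2
L[6]='x': occ=2, LF[6]=C('x')+2=1+2=3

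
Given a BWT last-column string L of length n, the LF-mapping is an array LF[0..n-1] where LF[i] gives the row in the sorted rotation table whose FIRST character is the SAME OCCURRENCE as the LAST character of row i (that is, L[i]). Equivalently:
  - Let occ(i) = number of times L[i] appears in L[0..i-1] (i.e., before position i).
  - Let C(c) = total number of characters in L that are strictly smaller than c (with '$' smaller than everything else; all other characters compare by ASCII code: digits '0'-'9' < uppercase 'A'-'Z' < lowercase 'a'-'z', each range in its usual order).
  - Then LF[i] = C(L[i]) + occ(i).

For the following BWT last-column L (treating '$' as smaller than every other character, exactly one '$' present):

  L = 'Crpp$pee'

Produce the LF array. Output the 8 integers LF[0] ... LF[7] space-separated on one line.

Answer: 1 7 4 5 0 6 2 3

Derivation:
Char counts: '$':1, 'C':1, 'e':2, 'p':3, 'r':1
C (first-col start): C('$')=0, C('C')=1, C('e')=2, C('p')=4, C('r')=7
L[0]='C': occ=0, LF[0]=C('C')+0=1+0=1
L[1]='r': occ=0, LF[1]=C('r')+0=7+0=7
L[2]='p': occ=0, LF[2]=C('p')+0=4+0=4
L[3]='p': occ=1, LF[3]=C('p')+1=4+1=5
L[4]='$': occ=0, LF[4]=C('$')+0=0+0=0
L[5]='p': occ=2, LF[5]=C('p')+2=4+2=6
L[6]='e': occ=0, LF[6]=C('e')+0=2+0=2
L[7]='e': occ=1, LF[7]=C('e')+1=2+1=3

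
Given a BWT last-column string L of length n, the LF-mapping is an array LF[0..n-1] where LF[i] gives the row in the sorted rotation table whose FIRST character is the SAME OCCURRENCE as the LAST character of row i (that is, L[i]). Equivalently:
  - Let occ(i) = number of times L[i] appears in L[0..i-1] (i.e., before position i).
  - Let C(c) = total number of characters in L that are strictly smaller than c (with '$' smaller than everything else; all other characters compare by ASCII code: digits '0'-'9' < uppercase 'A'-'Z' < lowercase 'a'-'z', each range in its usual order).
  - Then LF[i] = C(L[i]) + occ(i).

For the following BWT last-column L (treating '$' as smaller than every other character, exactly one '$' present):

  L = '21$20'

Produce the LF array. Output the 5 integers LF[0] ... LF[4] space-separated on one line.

Answer: 3 2 0 4 1

Derivation:
Char counts: '$':1, '0':1, '1':1, '2':2
C (first-col start): C('$')=0, C('0')=1, C('1')=2, C('2')=3
L[0]='2': occ=0, LF[0]=C('2')+0=3+0=3
L[1]='1': occ=0, LF[1]=C('1')+0=2+0=2
L[2]='$': occ=0, LF[2]=C('$')+0=0+0=0
L[3]='2': occ=1, LF[3]=C('2')+1=3+1=4
L[4]='0': occ=0, LF[4]=C('0')+0=1+0=1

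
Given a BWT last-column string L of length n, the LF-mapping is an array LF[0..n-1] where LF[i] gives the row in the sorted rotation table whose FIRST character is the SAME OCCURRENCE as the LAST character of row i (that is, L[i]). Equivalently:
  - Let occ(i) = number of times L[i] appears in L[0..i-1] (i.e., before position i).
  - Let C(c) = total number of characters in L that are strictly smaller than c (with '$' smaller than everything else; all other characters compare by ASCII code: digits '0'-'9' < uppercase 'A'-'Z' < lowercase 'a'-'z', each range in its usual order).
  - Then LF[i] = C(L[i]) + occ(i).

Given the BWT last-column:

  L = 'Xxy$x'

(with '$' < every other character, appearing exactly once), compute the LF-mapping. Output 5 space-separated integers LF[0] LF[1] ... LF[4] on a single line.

Answer: 1 2 4 0 3

Derivation:
Char counts: '$':1, 'X':1, 'x':2, 'y':1
C (first-col start): C('$')=0, C('X')=1, C('x')=2, C('y')=4
L[0]='X': occ=0, LF[0]=C('X')+0=1+0=1
L[1]='x': occ=0, LF[1]=C('x')+0=2+0=2
L[2]='y': occ=0, LF[2]=C('y')+0=4+0=4
L[3]='$': occ=0, LF[3]=C('$')+0=0+0=0
L[4]='x': occ=1, LF[4]=C('x')+1=2+1=3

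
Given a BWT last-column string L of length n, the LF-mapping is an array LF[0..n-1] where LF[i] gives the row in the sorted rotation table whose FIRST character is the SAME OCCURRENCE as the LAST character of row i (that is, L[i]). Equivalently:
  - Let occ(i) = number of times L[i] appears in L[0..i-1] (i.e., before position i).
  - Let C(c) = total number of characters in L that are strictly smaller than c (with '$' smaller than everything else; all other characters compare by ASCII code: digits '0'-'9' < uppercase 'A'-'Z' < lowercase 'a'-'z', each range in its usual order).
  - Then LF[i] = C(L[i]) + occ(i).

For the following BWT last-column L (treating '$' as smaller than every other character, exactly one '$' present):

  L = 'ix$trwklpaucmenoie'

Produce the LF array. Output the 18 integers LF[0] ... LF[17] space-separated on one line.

Answer: 5 17 0 14 13 16 7 8 12 1 15 2 9 3 10 11 6 4

Derivation:
Char counts: '$':1, 'a':1, 'c':1, 'e':2, 'i':2, 'k':1, 'l':1, 'm':1, 'n':1, 'o':1, 'p':1, 'r':1, 't':1, 'u':1, 'w':1, 'x':1
C (first-col start): C('$')=0, C('a')=1, C('c')=2, C('e')=3, C('i')=5, C('k')=7, C('l')=8, C('m')=9, C('n')=10, C('o')=11, C('p')=12, C('r')=13, C('t')=14, C('u')=15, C('w')=16, C('x')=17
L[0]='i': occ=0, LF[0]=C('i')+0=5+0=5
L[1]='x': occ=0, LF[1]=C('x')+0=17+0=17
L[2]='$': occ=0, LF[2]=C('$')+0=0+0=0
L[3]='t': occ=0, LF[3]=C('t')+0=14+0=14
L[4]='r': occ=0, LF[4]=C('r')+0=13+0=13
L[5]='w': occ=0, LF[5]=C('w')+0=16+0=16
L[6]='k': occ=0, LF[6]=C('k')+0=7+0=7
L[7]='l': occ=0, LF[7]=C('l')+0=8+0=8
L[8]='p': occ=0, LF[8]=C('p')+0=12+0=12
L[9]='a': occ=0, LF[9]=C('a')+0=1+0=1
L[10]='u': occ=0, LF[10]=C('u')+0=15+0=15
L[11]='c': occ=0, LF[11]=C('c')+0=2+0=2
L[12]='m': occ=0, LF[12]=C('m')+0=9+0=9
L[13]='e': occ=0, LF[13]=C('e')+0=3+0=3
L[14]='n': occ=0, LF[14]=C('n')+0=10+0=10
L[15]='o': occ=0, LF[15]=C('o')+0=11+0=11
L[16]='i': occ=1, LF[16]=C('i')+1=5+1=6
L[17]='e': occ=1, LF[17]=C('e')+1=3+1=4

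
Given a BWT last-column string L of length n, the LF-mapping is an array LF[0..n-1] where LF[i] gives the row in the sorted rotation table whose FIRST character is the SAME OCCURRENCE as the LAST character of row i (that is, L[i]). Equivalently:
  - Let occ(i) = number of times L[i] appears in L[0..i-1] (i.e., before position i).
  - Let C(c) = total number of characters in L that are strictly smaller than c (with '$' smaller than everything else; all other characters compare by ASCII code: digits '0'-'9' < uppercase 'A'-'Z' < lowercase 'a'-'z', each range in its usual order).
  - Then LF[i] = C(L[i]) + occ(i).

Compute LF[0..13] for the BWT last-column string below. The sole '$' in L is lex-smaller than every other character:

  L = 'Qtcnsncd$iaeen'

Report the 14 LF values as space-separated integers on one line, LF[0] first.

Char counts: '$':1, 'Q':1, 'a':1, 'c':2, 'd':1, 'e':2, 'i':1, 'n':3, 's':1, 't':1
C (first-col start): C('$')=0, C('Q')=1, C('a')=2, C('c')=3, C('d')=5, C('e')=6, C('i')=8, C('n')=9, C('s')=12, C('t')=13
L[0]='Q': occ=0, LF[0]=C('Q')+0=1+0=1
L[1]='t': occ=0, LF[1]=C('t')+0=13+0=13
L[2]='c': occ=0, LF[2]=C('c')+0=3+0=3
L[3]='n': occ=0, LF[3]=C('n')+0=9+0=9
L[4]='s': occ=0, LF[4]=C('s')+0=12+0=12
L[5]='n': occ=1, LF[5]=C('n')+1=9+1=10
L[6]='c': occ=1, LF[6]=C('c')+1=3+1=4
L[7]='d': occ=0, LF[7]=C('d')+0=5+0=5
L[8]='$': occ=0, LF[8]=C('$')+0=0+0=0
L[9]='i': occ=0, LF[9]=C('i')+0=8+0=8
L[10]='a': occ=0, LF[10]=C('a')+0=2+0=2
L[11]='e': occ=0, LF[11]=C('e')+0=6+0=6
L[12]='e': occ=1, LF[12]=C('e')+1=6+1=7
L[13]='n': occ=2, LF[13]=C('n')+2=9+2=11

Answer: 1 13 3 9 12 10 4 5 0 8 2 6 7 11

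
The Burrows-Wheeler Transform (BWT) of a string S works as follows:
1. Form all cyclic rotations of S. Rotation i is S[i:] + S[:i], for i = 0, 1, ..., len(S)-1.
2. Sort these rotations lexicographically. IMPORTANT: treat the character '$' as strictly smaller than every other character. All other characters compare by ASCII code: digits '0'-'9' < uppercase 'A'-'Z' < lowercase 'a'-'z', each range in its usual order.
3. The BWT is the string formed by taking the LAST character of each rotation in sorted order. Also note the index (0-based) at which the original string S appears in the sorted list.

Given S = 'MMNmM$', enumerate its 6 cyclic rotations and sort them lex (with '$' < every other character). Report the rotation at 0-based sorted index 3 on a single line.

Answer: MNmM$M

Derivation:
All 6 rotations (rotation i = S[i:]+S[:i]):
  rot[0] = MMNmM$
  rot[1] = MNmM$M
  rot[2] = NmM$MM
  rot[3] = mM$MMN
  rot[4] = M$MMNm
  rot[5] = $MMNmM
Sorted (with $ < everything):
  sorted[0] = $MMNmM
  sorted[1] = M$MMNm
  sorted[2] = MMNmM$
  sorted[3] = MNmM$M
  sorted[4] = NmM$MM
  sorted[5] = mM$MMN
sorted[3] = MNmM$M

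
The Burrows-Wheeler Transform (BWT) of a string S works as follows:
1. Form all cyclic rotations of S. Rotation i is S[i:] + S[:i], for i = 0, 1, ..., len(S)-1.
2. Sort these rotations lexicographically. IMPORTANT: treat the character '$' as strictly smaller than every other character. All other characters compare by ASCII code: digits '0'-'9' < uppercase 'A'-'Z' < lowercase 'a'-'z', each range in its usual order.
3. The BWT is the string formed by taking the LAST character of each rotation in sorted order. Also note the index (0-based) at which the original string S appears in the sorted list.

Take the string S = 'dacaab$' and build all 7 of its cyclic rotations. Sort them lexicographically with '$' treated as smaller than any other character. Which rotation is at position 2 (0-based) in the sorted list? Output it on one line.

All 7 rotations (rotation i = S[i:]+S[:i]):
  rot[0] = dacaab$
  rot[1] = acaab$d
  rot[2] = caab$da
  rot[3] = aab$dac
  rot[4] = ab$daca
  rot[5] = b$dacaa
  rot[6] = $dacaab
Sorted (with $ < everything):
  sorted[0] = $dacaab
  sorted[1] = aab$dac
  sorted[2] = ab$daca
  sorted[3] = acaab$d
  sorted[4] = b$dacaa
  sorted[5] = caab$da
  sorted[6] = dacaab$
sorted[2] = ab$daca

Answer: ab$daca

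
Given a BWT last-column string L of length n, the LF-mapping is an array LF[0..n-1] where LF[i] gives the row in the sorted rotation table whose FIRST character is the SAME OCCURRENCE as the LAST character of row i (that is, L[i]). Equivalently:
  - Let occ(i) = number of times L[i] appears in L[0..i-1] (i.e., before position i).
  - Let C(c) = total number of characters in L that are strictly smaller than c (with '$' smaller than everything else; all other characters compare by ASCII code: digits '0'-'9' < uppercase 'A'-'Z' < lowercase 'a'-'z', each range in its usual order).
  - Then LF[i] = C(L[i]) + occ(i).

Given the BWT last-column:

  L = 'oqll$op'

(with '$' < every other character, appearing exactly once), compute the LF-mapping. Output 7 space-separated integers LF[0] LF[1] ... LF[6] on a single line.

Answer: 3 6 1 2 0 4 5

Derivation:
Char counts: '$':1, 'l':2, 'o':2, 'p':1, 'q':1
C (first-col start): C('$')=0, C('l')=1, C('o')=3, C('p')=5, C('q')=6
L[0]='o': occ=0, LF[0]=C('o')+0=3+0=3
L[1]='q': occ=0, LF[1]=C('q')+0=6+0=6
L[2]='l': occ=0, LF[2]=C('l')+0=1+0=1
L[3]='l': occ=1, LF[3]=C('l')+1=1+1=2
L[4]='$': occ=0, LF[4]=C('$')+0=0+0=0
L[5]='o': occ=1, LF[5]=C('o')+1=3+1=4
L[6]='p': occ=0, LF[6]=C('p')+0=5+0=5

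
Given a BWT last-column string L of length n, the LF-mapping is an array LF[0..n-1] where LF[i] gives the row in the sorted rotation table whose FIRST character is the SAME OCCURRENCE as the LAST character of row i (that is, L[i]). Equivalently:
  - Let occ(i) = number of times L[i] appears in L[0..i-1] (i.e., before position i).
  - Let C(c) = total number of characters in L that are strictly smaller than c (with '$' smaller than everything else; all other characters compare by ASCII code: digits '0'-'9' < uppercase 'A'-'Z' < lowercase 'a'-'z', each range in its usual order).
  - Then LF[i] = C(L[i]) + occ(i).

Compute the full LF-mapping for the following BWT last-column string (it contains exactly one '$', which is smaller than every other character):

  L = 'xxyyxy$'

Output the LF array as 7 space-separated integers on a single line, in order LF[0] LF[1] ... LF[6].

Answer: 1 2 4 5 3 6 0

Derivation:
Char counts: '$':1, 'x':3, 'y':3
C (first-col start): C('$')=0, C('x')=1, C('y')=4
L[0]='x': occ=0, LF[0]=C('x')+0=1+0=1
L[1]='x': occ=1, LF[1]=C('x')+1=1+1=2
L[2]='y': occ=0, LF[2]=C('y')+0=4+0=4
L[3]='y': occ=1, LF[3]=C('y')+1=4+1=5
L[4]='x': occ=2, LF[4]=C('x')+2=1+2=3
L[5]='y': occ=2, LF[5]=C('y')+2=4+2=6
L[6]='$': occ=0, LF[6]=C('$')+0=0+0=0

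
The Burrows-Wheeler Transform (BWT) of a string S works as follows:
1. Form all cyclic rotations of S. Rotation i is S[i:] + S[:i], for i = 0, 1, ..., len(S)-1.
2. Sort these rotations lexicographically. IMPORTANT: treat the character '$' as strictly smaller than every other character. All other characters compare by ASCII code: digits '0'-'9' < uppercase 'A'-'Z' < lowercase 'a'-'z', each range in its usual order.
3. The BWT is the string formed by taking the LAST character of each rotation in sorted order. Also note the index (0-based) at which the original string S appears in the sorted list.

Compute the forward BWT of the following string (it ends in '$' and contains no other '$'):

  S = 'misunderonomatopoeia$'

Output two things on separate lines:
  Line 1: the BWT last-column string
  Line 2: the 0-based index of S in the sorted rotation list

Answer: aimnodemo$uopnrtoeias
9

Derivation:
All 21 rotations (rotation i = S[i:]+S[:i]):
  rot[0] = misunderonomatopoeia$
  rot[1] = isunderonomatopoeia$m
  rot[2] = sunderonomatopoeia$mi
  rot[3] = underonomatopoeia$mis
  rot[4] = nderonomatopoeia$misu
  rot[5] = deronomatopoeia$misun
  rot[6] = eronomatopoeia$misund
  rot[7] = ronomatopoeia$misunde
  rot[8] = onomatopoeia$misunder
  rot[9] = nomatopoeia$misundero
  rot[10] = omatopoeia$misunderon
  rot[11] = matopoeia$misunderono
  rot[12] = atopoeia$misunderonom
  rot[13] = topoeia$misunderonoma
  rot[14] = opoeia$misunderonomat
  rot[15] = poeia$misunderonomato
  rot[16] = oeia$misunderonomatop
  rot[17] = eia$misunderonomatopo
  rot[18] = ia$misunderonomatopoe
  rot[19] = a$misunderonomatopoei
  rot[20] = $misunderonomatopoeia
Sorted (with $ < everything):
  sorted[0] = $misunderonomatopoeia  (last char: 'a')
  sorted[1] = a$misunderonomatopoei  (last char: 'i')
  sorted[2] = atopoeia$misunderonom  (last char: 'm')
  sorted[3] = deronomatopoeia$misun  (last char: 'n')
  sorted[4] = eia$misunderonomatopo  (last char: 'o')
  sorted[5] = eronomatopoeia$misund  (last char: 'd')
  sorted[6] = ia$misunderonomatopoe  (last char: 'e')
  sorted[7] = isunderonomatopoeia$m  (last char: 'm')
  sorted[8] = matopoeia$misunderono  (last char: 'o')
  sorted[9] = misunderonomatopoeia$  (last char: '$')
  sorted[10] = nderonomatopoeia$misu  (last char: 'u')
  sorted[11] = nomatopoeia$misundero  (last char: 'o')
  sorted[12] = oeia$misunderonomatop  (last char: 'p')
  sorted[13] = omatopoeia$misunderon  (last char: 'n')
  sorted[14] = onomatopoeia$misunder  (last char: 'r')
  sorted[15] = opoeia$misunderonomat  (last char: 't')
  sorted[16] = poeia$misunderonomato  (last char: 'o')
  sorted[17] = ronomatopoeia$misunde  (last char: 'e')
  sorted[18] = sunderonomatopoeia$mi  (last char: 'i')
  sorted[19] = topoeia$misunderonoma  (last char: 'a')
  sorted[20] = underonomatopoeia$mis  (last char: 's')
Last column: aimnodemo$uopnrtoeias
Original string S is at sorted index 9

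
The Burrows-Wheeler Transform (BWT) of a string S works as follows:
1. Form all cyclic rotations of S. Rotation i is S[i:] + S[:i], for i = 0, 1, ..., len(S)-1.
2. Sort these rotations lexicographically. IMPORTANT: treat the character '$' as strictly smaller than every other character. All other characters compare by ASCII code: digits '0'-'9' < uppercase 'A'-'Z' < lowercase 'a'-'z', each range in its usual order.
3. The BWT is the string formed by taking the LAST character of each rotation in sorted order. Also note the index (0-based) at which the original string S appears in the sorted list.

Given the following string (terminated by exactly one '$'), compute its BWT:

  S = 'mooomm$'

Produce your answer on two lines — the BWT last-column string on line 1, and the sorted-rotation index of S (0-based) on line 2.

Answer: mmo$oom
3

Derivation:
All 7 rotations (rotation i = S[i:]+S[:i]):
  rot[0] = mooomm$
  rot[1] = ooomm$m
  rot[2] = oomm$mo
  rot[3] = omm$moo
  rot[4] = mm$mooo
  rot[5] = m$mooom
  rot[6] = $mooomm
Sorted (with $ < everything):
  sorted[0] = $mooomm  (last char: 'm')
  sorted[1] = m$mooom  (last char: 'm')
  sorted[2] = mm$mooo  (last char: 'o')
  sorted[3] = mooomm$  (last char: '$')
  sorted[4] = omm$moo  (last char: 'o')
  sorted[5] = oomm$mo  (last char: 'o')
  sorted[6] = ooomm$m  (last char: 'm')
Last column: mmo$oom
Original string S is at sorted index 3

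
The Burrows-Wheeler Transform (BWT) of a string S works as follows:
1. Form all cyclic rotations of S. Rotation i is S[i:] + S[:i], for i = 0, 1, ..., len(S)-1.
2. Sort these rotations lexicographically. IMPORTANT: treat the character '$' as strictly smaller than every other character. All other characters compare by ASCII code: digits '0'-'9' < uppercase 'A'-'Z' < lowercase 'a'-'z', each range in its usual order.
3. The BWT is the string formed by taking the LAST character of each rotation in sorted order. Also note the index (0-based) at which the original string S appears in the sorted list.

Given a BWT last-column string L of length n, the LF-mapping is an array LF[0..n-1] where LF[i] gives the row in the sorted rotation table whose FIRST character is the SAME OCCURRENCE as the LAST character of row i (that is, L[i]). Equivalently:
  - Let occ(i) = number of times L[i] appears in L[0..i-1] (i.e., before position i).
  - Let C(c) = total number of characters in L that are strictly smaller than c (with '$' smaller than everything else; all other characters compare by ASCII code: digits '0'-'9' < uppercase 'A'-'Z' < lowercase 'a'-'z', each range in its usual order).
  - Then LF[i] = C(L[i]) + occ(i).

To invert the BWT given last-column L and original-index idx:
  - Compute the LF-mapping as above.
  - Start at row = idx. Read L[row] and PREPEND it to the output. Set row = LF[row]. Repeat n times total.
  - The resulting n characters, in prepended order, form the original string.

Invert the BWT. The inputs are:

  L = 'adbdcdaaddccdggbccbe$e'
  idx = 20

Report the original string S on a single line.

LF mapping: 1 12 4 13 7 14 2 3 15 16 8 9 17 20 21 5 10 11 6 18 0 19
Walk LF starting at row 20, prepending L[row]:
  step 1: row=20, L[20]='$', prepend. Next row=LF[20]=0
  step 2: row=0, L[0]='a', prepend. Next row=LF[0]=1
  step 3: row=1, L[1]='d', prepend. Next row=LF[1]=12
  step 4: row=12, L[12]='d', prepend. Next row=LF[12]=17
  step 5: row=17, L[17]='c', prepend. Next row=LF[17]=11
  step 6: row=11, L[11]='c', prepend. Next row=LF[11]=9
  step 7: row=9, L[9]='d', prepend. Next row=LF[9]=16
  step 8: row=16, L[16]='c', prepend. Next row=LF[16]=10
  step 9: row=10, L[10]='c', prepend. Next row=LF[10]=8
  step 10: row=8, L[8]='d', prepend. Next row=LF[8]=15
  step 11: row=15, L[15]='b', prepend. Next row=LF[15]=5
  step 12: row=5, L[5]='d', prepend. Next row=LF[5]=14
  step 13: row=14, L[14]='g', prepend. Next row=LF[14]=21
  step 14: row=21, L[21]='e', prepend. Next row=LF[21]=19
  step 15: row=19, L[19]='e', prepend. Next row=LF[19]=18
  step 16: row=18, L[18]='b', prepend. Next row=LF[18]=6
  step 17: row=6, L[6]='a', prepend. Next row=LF[6]=2
  step 18: row=2, L[2]='b', prepend. Next row=LF[2]=4
  step 19: row=4, L[4]='c', prepend. Next row=LF[4]=7
  step 20: row=7, L[7]='a', prepend. Next row=LF[7]=3
  step 21: row=3, L[3]='d', prepend. Next row=LF[3]=13
  step 22: row=13, L[13]='g', prepend. Next row=LF[13]=20
Reversed output: gdacbabeegdbdccdccdda$

Answer: gdacbabeegdbdccdccdda$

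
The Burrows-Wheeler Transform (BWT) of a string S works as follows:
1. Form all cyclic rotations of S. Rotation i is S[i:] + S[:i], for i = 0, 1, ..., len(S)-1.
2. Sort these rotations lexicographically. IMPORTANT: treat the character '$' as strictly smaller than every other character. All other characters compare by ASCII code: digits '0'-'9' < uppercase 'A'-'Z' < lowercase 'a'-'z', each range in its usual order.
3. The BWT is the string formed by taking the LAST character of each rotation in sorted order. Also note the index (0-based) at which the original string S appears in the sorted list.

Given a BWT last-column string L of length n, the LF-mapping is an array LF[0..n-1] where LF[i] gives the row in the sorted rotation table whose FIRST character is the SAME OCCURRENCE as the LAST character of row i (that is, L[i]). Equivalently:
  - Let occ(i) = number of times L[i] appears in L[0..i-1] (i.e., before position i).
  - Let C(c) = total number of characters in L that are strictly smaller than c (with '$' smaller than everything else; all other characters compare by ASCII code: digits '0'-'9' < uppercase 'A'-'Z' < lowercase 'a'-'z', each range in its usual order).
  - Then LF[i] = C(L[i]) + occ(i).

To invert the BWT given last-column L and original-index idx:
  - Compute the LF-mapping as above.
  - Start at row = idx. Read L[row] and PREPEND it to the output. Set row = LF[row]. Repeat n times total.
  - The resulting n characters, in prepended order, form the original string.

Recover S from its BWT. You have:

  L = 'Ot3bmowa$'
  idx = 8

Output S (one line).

LF mapping: 2 7 1 4 5 6 8 3 0
Walk LF starting at row 8, prepending L[row]:
  step 1: row=8, L[8]='$', prepend. Next row=LF[8]=0
  step 2: row=0, L[0]='O', prepend. Next row=LF[0]=2
  step 3: row=2, L[2]='3', prepend. Next row=LF[2]=1
  step 4: row=1, L[1]='t', prepend. Next row=LF[1]=7
  step 5: row=7, L[7]='a', prepend. Next row=LF[7]=3
  step 6: row=3, L[3]='b', prepend. Next row=LF[3]=4
  step 7: row=4, L[4]='m', prepend. Next row=LF[4]=5
  step 8: row=5, L[5]='o', prepend. Next row=LF[5]=6
  step 9: row=6, L[6]='w', prepend. Next row=LF[6]=8
Reversed output: wombat3O$

Answer: wombat3O$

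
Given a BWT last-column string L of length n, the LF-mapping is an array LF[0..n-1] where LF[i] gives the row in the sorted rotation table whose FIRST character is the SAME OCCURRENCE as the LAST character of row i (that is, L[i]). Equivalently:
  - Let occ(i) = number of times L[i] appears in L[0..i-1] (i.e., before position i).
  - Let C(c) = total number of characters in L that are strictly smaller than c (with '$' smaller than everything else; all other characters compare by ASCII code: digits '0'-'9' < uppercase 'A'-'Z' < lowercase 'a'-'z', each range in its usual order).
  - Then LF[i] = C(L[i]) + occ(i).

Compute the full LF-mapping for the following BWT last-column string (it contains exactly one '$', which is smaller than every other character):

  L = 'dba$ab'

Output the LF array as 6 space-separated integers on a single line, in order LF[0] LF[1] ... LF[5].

Answer: 5 3 1 0 2 4

Derivation:
Char counts: '$':1, 'a':2, 'b':2, 'd':1
C (first-col start): C('$')=0, C('a')=1, C('b')=3, C('d')=5
L[0]='d': occ=0, LF[0]=C('d')+0=5+0=5
L[1]='b': occ=0, LF[1]=C('b')+0=3+0=3
L[2]='a': occ=0, LF[2]=C('a')+0=1+0=1
L[3]='$': occ=0, LF[3]=C('$')+0=0+0=0
L[4]='a': occ=1, LF[4]=C('a')+1=1+1=2
L[5]='b': occ=1, LF[5]=C('b')+1=3+1=4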